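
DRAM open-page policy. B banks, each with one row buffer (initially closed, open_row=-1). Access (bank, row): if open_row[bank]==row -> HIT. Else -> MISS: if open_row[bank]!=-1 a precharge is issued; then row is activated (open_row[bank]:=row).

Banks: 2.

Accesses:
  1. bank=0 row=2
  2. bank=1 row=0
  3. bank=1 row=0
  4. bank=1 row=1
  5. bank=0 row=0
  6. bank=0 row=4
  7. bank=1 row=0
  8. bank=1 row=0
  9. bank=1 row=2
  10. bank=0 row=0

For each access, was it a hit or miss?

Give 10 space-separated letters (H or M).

Acc 1: bank0 row2 -> MISS (open row2); precharges=0
Acc 2: bank1 row0 -> MISS (open row0); precharges=0
Acc 3: bank1 row0 -> HIT
Acc 4: bank1 row1 -> MISS (open row1); precharges=1
Acc 5: bank0 row0 -> MISS (open row0); precharges=2
Acc 6: bank0 row4 -> MISS (open row4); precharges=3
Acc 7: bank1 row0 -> MISS (open row0); precharges=4
Acc 8: bank1 row0 -> HIT
Acc 9: bank1 row2 -> MISS (open row2); precharges=5
Acc 10: bank0 row0 -> MISS (open row0); precharges=6

Answer: M M H M M M M H M M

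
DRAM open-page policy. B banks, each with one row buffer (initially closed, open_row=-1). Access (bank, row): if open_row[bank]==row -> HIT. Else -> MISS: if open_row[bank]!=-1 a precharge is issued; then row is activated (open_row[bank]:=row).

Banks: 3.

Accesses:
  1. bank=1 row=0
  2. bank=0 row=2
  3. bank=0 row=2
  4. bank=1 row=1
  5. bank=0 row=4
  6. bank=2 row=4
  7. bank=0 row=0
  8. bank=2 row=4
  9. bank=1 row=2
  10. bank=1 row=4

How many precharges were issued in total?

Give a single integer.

Acc 1: bank1 row0 -> MISS (open row0); precharges=0
Acc 2: bank0 row2 -> MISS (open row2); precharges=0
Acc 3: bank0 row2 -> HIT
Acc 4: bank1 row1 -> MISS (open row1); precharges=1
Acc 5: bank0 row4 -> MISS (open row4); precharges=2
Acc 6: bank2 row4 -> MISS (open row4); precharges=2
Acc 7: bank0 row0 -> MISS (open row0); precharges=3
Acc 8: bank2 row4 -> HIT
Acc 9: bank1 row2 -> MISS (open row2); precharges=4
Acc 10: bank1 row4 -> MISS (open row4); precharges=5

Answer: 5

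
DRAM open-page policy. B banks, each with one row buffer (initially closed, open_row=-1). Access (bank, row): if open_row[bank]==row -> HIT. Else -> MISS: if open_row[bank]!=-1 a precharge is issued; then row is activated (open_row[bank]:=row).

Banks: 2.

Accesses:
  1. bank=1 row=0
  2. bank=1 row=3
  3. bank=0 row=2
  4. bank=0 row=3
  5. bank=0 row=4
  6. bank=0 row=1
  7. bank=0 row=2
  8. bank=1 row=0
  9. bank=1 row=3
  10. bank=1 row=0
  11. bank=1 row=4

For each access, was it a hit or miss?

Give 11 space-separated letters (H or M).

Answer: M M M M M M M M M M M

Derivation:
Acc 1: bank1 row0 -> MISS (open row0); precharges=0
Acc 2: bank1 row3 -> MISS (open row3); precharges=1
Acc 3: bank0 row2 -> MISS (open row2); precharges=1
Acc 4: bank0 row3 -> MISS (open row3); precharges=2
Acc 5: bank0 row4 -> MISS (open row4); precharges=3
Acc 6: bank0 row1 -> MISS (open row1); precharges=4
Acc 7: bank0 row2 -> MISS (open row2); precharges=5
Acc 8: bank1 row0 -> MISS (open row0); precharges=6
Acc 9: bank1 row3 -> MISS (open row3); precharges=7
Acc 10: bank1 row0 -> MISS (open row0); precharges=8
Acc 11: bank1 row4 -> MISS (open row4); precharges=9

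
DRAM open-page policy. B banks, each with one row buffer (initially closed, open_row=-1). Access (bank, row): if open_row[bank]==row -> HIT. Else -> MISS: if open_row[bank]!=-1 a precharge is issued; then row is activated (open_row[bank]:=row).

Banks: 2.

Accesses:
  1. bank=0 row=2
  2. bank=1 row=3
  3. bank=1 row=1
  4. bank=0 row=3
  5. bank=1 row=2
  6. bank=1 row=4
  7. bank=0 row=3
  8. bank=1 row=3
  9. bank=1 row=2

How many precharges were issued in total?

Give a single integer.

Acc 1: bank0 row2 -> MISS (open row2); precharges=0
Acc 2: bank1 row3 -> MISS (open row3); precharges=0
Acc 3: bank1 row1 -> MISS (open row1); precharges=1
Acc 4: bank0 row3 -> MISS (open row3); precharges=2
Acc 5: bank1 row2 -> MISS (open row2); precharges=3
Acc 6: bank1 row4 -> MISS (open row4); precharges=4
Acc 7: bank0 row3 -> HIT
Acc 8: bank1 row3 -> MISS (open row3); precharges=5
Acc 9: bank1 row2 -> MISS (open row2); precharges=6

Answer: 6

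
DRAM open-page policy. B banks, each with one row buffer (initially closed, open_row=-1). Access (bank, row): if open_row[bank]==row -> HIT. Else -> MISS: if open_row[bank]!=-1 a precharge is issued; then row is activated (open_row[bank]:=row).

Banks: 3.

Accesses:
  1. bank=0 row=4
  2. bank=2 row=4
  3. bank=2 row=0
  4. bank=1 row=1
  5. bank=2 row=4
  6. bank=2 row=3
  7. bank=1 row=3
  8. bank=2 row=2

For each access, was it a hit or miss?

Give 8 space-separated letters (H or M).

Acc 1: bank0 row4 -> MISS (open row4); precharges=0
Acc 2: bank2 row4 -> MISS (open row4); precharges=0
Acc 3: bank2 row0 -> MISS (open row0); precharges=1
Acc 4: bank1 row1 -> MISS (open row1); precharges=1
Acc 5: bank2 row4 -> MISS (open row4); precharges=2
Acc 6: bank2 row3 -> MISS (open row3); precharges=3
Acc 7: bank1 row3 -> MISS (open row3); precharges=4
Acc 8: bank2 row2 -> MISS (open row2); precharges=5

Answer: M M M M M M M M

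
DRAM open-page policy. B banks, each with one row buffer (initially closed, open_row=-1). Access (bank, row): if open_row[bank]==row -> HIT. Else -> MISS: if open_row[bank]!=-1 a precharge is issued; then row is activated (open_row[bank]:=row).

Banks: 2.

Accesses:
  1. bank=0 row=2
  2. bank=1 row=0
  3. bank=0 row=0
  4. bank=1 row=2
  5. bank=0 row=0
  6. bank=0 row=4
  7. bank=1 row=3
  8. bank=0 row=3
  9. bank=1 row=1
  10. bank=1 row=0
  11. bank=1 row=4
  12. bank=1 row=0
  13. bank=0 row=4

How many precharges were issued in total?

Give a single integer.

Acc 1: bank0 row2 -> MISS (open row2); precharges=0
Acc 2: bank1 row0 -> MISS (open row0); precharges=0
Acc 3: bank0 row0 -> MISS (open row0); precharges=1
Acc 4: bank1 row2 -> MISS (open row2); precharges=2
Acc 5: bank0 row0 -> HIT
Acc 6: bank0 row4 -> MISS (open row4); precharges=3
Acc 7: bank1 row3 -> MISS (open row3); precharges=4
Acc 8: bank0 row3 -> MISS (open row3); precharges=5
Acc 9: bank1 row1 -> MISS (open row1); precharges=6
Acc 10: bank1 row0 -> MISS (open row0); precharges=7
Acc 11: bank1 row4 -> MISS (open row4); precharges=8
Acc 12: bank1 row0 -> MISS (open row0); precharges=9
Acc 13: bank0 row4 -> MISS (open row4); precharges=10

Answer: 10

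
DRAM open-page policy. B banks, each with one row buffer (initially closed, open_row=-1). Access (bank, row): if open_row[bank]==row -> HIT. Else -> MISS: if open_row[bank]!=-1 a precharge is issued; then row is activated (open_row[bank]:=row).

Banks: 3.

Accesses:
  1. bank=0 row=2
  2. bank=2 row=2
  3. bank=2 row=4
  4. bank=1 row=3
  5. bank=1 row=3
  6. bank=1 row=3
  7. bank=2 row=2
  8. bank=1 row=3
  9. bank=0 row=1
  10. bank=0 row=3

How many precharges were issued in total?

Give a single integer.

Acc 1: bank0 row2 -> MISS (open row2); precharges=0
Acc 2: bank2 row2 -> MISS (open row2); precharges=0
Acc 3: bank2 row4 -> MISS (open row4); precharges=1
Acc 4: bank1 row3 -> MISS (open row3); precharges=1
Acc 5: bank1 row3 -> HIT
Acc 6: bank1 row3 -> HIT
Acc 7: bank2 row2 -> MISS (open row2); precharges=2
Acc 8: bank1 row3 -> HIT
Acc 9: bank0 row1 -> MISS (open row1); precharges=3
Acc 10: bank0 row3 -> MISS (open row3); precharges=4

Answer: 4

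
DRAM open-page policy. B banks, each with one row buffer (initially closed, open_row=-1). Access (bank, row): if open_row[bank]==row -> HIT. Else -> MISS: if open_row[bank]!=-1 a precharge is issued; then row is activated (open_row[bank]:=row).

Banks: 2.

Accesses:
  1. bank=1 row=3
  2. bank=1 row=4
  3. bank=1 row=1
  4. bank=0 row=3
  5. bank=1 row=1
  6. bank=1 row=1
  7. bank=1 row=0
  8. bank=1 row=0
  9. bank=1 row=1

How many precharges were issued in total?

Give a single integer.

Acc 1: bank1 row3 -> MISS (open row3); precharges=0
Acc 2: bank1 row4 -> MISS (open row4); precharges=1
Acc 3: bank1 row1 -> MISS (open row1); precharges=2
Acc 4: bank0 row3 -> MISS (open row3); precharges=2
Acc 5: bank1 row1 -> HIT
Acc 6: bank1 row1 -> HIT
Acc 7: bank1 row0 -> MISS (open row0); precharges=3
Acc 8: bank1 row0 -> HIT
Acc 9: bank1 row1 -> MISS (open row1); precharges=4

Answer: 4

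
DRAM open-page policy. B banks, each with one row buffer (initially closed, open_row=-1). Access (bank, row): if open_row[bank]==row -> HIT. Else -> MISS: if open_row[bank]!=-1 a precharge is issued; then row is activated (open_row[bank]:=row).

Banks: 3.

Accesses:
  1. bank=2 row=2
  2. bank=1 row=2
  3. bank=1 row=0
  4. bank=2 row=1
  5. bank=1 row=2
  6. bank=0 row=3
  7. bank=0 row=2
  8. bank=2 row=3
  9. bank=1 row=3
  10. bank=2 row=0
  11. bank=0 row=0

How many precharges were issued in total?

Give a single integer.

Answer: 8

Derivation:
Acc 1: bank2 row2 -> MISS (open row2); precharges=0
Acc 2: bank1 row2 -> MISS (open row2); precharges=0
Acc 3: bank1 row0 -> MISS (open row0); precharges=1
Acc 4: bank2 row1 -> MISS (open row1); precharges=2
Acc 5: bank1 row2 -> MISS (open row2); precharges=3
Acc 6: bank0 row3 -> MISS (open row3); precharges=3
Acc 7: bank0 row2 -> MISS (open row2); precharges=4
Acc 8: bank2 row3 -> MISS (open row3); precharges=5
Acc 9: bank1 row3 -> MISS (open row3); precharges=6
Acc 10: bank2 row0 -> MISS (open row0); precharges=7
Acc 11: bank0 row0 -> MISS (open row0); precharges=8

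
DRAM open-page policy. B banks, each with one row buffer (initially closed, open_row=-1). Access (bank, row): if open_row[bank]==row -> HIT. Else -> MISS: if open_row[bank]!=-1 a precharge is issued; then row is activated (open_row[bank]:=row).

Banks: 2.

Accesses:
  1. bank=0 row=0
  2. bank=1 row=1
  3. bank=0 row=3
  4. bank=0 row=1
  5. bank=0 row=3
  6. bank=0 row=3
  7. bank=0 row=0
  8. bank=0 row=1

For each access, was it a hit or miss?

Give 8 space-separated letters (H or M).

Acc 1: bank0 row0 -> MISS (open row0); precharges=0
Acc 2: bank1 row1 -> MISS (open row1); precharges=0
Acc 3: bank0 row3 -> MISS (open row3); precharges=1
Acc 4: bank0 row1 -> MISS (open row1); precharges=2
Acc 5: bank0 row3 -> MISS (open row3); precharges=3
Acc 6: bank0 row3 -> HIT
Acc 7: bank0 row0 -> MISS (open row0); precharges=4
Acc 8: bank0 row1 -> MISS (open row1); precharges=5

Answer: M M M M M H M M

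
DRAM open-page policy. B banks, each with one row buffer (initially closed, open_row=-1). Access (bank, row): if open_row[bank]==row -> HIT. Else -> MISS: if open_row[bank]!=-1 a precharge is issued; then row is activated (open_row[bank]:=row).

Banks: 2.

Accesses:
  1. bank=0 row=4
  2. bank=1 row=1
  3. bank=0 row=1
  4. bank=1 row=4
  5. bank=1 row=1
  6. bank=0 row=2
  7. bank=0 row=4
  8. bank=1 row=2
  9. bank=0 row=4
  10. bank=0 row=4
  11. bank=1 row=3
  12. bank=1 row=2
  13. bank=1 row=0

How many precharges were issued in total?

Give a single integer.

Answer: 9

Derivation:
Acc 1: bank0 row4 -> MISS (open row4); precharges=0
Acc 2: bank1 row1 -> MISS (open row1); precharges=0
Acc 3: bank0 row1 -> MISS (open row1); precharges=1
Acc 4: bank1 row4 -> MISS (open row4); precharges=2
Acc 5: bank1 row1 -> MISS (open row1); precharges=3
Acc 6: bank0 row2 -> MISS (open row2); precharges=4
Acc 7: bank0 row4 -> MISS (open row4); precharges=5
Acc 8: bank1 row2 -> MISS (open row2); precharges=6
Acc 9: bank0 row4 -> HIT
Acc 10: bank0 row4 -> HIT
Acc 11: bank1 row3 -> MISS (open row3); precharges=7
Acc 12: bank1 row2 -> MISS (open row2); precharges=8
Acc 13: bank1 row0 -> MISS (open row0); precharges=9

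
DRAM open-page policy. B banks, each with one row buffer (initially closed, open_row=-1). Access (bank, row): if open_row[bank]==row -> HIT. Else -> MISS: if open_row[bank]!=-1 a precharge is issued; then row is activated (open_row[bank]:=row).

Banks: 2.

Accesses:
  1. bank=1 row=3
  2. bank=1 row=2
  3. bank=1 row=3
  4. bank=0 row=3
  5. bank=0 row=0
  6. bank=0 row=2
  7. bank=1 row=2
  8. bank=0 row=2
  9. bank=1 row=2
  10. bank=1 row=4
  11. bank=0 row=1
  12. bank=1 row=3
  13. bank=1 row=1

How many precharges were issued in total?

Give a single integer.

Acc 1: bank1 row3 -> MISS (open row3); precharges=0
Acc 2: bank1 row2 -> MISS (open row2); precharges=1
Acc 3: bank1 row3 -> MISS (open row3); precharges=2
Acc 4: bank0 row3 -> MISS (open row3); precharges=2
Acc 5: bank0 row0 -> MISS (open row0); precharges=3
Acc 6: bank0 row2 -> MISS (open row2); precharges=4
Acc 7: bank1 row2 -> MISS (open row2); precharges=5
Acc 8: bank0 row2 -> HIT
Acc 9: bank1 row2 -> HIT
Acc 10: bank1 row4 -> MISS (open row4); precharges=6
Acc 11: bank0 row1 -> MISS (open row1); precharges=7
Acc 12: bank1 row3 -> MISS (open row3); precharges=8
Acc 13: bank1 row1 -> MISS (open row1); precharges=9

Answer: 9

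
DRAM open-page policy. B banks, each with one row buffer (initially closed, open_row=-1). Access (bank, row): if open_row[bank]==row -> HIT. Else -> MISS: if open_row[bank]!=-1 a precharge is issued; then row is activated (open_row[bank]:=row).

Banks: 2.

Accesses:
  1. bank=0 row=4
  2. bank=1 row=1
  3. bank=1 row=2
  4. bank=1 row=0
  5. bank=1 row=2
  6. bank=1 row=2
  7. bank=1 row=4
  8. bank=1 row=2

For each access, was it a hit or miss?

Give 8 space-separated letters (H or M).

Acc 1: bank0 row4 -> MISS (open row4); precharges=0
Acc 2: bank1 row1 -> MISS (open row1); precharges=0
Acc 3: bank1 row2 -> MISS (open row2); precharges=1
Acc 4: bank1 row0 -> MISS (open row0); precharges=2
Acc 5: bank1 row2 -> MISS (open row2); precharges=3
Acc 6: bank1 row2 -> HIT
Acc 7: bank1 row4 -> MISS (open row4); precharges=4
Acc 8: bank1 row2 -> MISS (open row2); precharges=5

Answer: M M M M M H M M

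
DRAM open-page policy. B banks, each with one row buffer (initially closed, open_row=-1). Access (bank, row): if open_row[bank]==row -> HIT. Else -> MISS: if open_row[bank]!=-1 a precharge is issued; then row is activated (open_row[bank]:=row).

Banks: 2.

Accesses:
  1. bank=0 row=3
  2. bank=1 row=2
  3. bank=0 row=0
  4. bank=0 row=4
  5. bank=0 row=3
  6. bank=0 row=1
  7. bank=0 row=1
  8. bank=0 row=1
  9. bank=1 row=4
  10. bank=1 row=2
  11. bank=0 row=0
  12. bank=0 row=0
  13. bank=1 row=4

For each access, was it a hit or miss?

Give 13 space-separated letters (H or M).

Acc 1: bank0 row3 -> MISS (open row3); precharges=0
Acc 2: bank1 row2 -> MISS (open row2); precharges=0
Acc 3: bank0 row0 -> MISS (open row0); precharges=1
Acc 4: bank0 row4 -> MISS (open row4); precharges=2
Acc 5: bank0 row3 -> MISS (open row3); precharges=3
Acc 6: bank0 row1 -> MISS (open row1); precharges=4
Acc 7: bank0 row1 -> HIT
Acc 8: bank0 row1 -> HIT
Acc 9: bank1 row4 -> MISS (open row4); precharges=5
Acc 10: bank1 row2 -> MISS (open row2); precharges=6
Acc 11: bank0 row0 -> MISS (open row0); precharges=7
Acc 12: bank0 row0 -> HIT
Acc 13: bank1 row4 -> MISS (open row4); precharges=8

Answer: M M M M M M H H M M M H M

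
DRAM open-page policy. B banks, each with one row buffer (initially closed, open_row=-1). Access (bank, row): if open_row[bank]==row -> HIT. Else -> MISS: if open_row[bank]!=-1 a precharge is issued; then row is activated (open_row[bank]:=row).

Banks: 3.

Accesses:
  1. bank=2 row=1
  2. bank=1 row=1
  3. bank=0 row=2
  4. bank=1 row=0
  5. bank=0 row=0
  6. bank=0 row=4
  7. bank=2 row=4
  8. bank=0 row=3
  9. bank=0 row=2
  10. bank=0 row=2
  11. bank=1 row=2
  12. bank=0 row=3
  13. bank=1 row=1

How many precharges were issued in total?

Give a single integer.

Answer: 9

Derivation:
Acc 1: bank2 row1 -> MISS (open row1); precharges=0
Acc 2: bank1 row1 -> MISS (open row1); precharges=0
Acc 3: bank0 row2 -> MISS (open row2); precharges=0
Acc 4: bank1 row0 -> MISS (open row0); precharges=1
Acc 5: bank0 row0 -> MISS (open row0); precharges=2
Acc 6: bank0 row4 -> MISS (open row4); precharges=3
Acc 7: bank2 row4 -> MISS (open row4); precharges=4
Acc 8: bank0 row3 -> MISS (open row3); precharges=5
Acc 9: bank0 row2 -> MISS (open row2); precharges=6
Acc 10: bank0 row2 -> HIT
Acc 11: bank1 row2 -> MISS (open row2); precharges=7
Acc 12: bank0 row3 -> MISS (open row3); precharges=8
Acc 13: bank1 row1 -> MISS (open row1); precharges=9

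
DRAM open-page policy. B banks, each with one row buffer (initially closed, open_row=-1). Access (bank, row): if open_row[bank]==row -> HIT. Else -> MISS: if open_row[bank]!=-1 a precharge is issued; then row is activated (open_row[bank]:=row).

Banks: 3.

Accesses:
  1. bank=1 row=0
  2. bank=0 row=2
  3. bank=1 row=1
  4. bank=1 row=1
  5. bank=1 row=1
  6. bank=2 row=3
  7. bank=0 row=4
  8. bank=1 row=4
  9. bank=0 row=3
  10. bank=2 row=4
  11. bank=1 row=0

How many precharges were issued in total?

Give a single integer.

Answer: 6

Derivation:
Acc 1: bank1 row0 -> MISS (open row0); precharges=0
Acc 2: bank0 row2 -> MISS (open row2); precharges=0
Acc 3: bank1 row1 -> MISS (open row1); precharges=1
Acc 4: bank1 row1 -> HIT
Acc 5: bank1 row1 -> HIT
Acc 6: bank2 row3 -> MISS (open row3); precharges=1
Acc 7: bank0 row4 -> MISS (open row4); precharges=2
Acc 8: bank1 row4 -> MISS (open row4); precharges=3
Acc 9: bank0 row3 -> MISS (open row3); precharges=4
Acc 10: bank2 row4 -> MISS (open row4); precharges=5
Acc 11: bank1 row0 -> MISS (open row0); precharges=6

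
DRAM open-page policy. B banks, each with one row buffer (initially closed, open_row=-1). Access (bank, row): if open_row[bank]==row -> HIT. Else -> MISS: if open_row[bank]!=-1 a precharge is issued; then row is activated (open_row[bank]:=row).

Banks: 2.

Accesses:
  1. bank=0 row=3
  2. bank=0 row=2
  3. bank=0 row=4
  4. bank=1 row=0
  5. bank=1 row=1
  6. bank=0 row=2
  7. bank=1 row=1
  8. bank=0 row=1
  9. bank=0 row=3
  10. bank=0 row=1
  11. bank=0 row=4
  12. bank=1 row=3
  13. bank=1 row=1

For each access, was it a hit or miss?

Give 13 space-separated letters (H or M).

Acc 1: bank0 row3 -> MISS (open row3); precharges=0
Acc 2: bank0 row2 -> MISS (open row2); precharges=1
Acc 3: bank0 row4 -> MISS (open row4); precharges=2
Acc 4: bank1 row0 -> MISS (open row0); precharges=2
Acc 5: bank1 row1 -> MISS (open row1); precharges=3
Acc 6: bank0 row2 -> MISS (open row2); precharges=4
Acc 7: bank1 row1 -> HIT
Acc 8: bank0 row1 -> MISS (open row1); precharges=5
Acc 9: bank0 row3 -> MISS (open row3); precharges=6
Acc 10: bank0 row1 -> MISS (open row1); precharges=7
Acc 11: bank0 row4 -> MISS (open row4); precharges=8
Acc 12: bank1 row3 -> MISS (open row3); precharges=9
Acc 13: bank1 row1 -> MISS (open row1); precharges=10

Answer: M M M M M M H M M M M M M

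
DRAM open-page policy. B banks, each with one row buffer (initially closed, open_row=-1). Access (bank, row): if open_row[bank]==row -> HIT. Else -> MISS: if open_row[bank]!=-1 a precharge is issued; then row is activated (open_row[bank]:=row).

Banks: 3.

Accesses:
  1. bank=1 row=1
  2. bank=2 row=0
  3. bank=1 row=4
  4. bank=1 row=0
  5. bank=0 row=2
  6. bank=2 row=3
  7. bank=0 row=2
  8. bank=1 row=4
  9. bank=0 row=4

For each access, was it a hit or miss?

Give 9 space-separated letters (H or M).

Answer: M M M M M M H M M

Derivation:
Acc 1: bank1 row1 -> MISS (open row1); precharges=0
Acc 2: bank2 row0 -> MISS (open row0); precharges=0
Acc 3: bank1 row4 -> MISS (open row4); precharges=1
Acc 4: bank1 row0 -> MISS (open row0); precharges=2
Acc 5: bank0 row2 -> MISS (open row2); precharges=2
Acc 6: bank2 row3 -> MISS (open row3); precharges=3
Acc 7: bank0 row2 -> HIT
Acc 8: bank1 row4 -> MISS (open row4); precharges=4
Acc 9: bank0 row4 -> MISS (open row4); precharges=5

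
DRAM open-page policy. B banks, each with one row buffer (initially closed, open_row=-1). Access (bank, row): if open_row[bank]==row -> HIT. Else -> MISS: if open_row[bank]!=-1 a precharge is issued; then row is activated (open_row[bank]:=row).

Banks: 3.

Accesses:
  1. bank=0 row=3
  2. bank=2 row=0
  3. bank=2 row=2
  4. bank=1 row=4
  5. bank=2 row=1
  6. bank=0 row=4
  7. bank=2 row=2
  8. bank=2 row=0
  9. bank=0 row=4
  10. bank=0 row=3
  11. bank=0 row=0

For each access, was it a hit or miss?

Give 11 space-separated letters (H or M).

Answer: M M M M M M M M H M M

Derivation:
Acc 1: bank0 row3 -> MISS (open row3); precharges=0
Acc 2: bank2 row0 -> MISS (open row0); precharges=0
Acc 3: bank2 row2 -> MISS (open row2); precharges=1
Acc 4: bank1 row4 -> MISS (open row4); precharges=1
Acc 5: bank2 row1 -> MISS (open row1); precharges=2
Acc 6: bank0 row4 -> MISS (open row4); precharges=3
Acc 7: bank2 row2 -> MISS (open row2); precharges=4
Acc 8: bank2 row0 -> MISS (open row0); precharges=5
Acc 9: bank0 row4 -> HIT
Acc 10: bank0 row3 -> MISS (open row3); precharges=6
Acc 11: bank0 row0 -> MISS (open row0); precharges=7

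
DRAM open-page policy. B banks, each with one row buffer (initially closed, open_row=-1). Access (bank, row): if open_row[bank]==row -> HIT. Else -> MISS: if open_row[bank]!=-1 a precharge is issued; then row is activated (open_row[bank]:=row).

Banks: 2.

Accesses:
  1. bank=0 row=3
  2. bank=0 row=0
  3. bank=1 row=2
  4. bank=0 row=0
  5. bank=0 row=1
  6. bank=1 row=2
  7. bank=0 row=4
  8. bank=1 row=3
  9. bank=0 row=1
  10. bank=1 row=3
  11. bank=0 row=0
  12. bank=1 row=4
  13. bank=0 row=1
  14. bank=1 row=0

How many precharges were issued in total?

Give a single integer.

Answer: 9

Derivation:
Acc 1: bank0 row3 -> MISS (open row3); precharges=0
Acc 2: bank0 row0 -> MISS (open row0); precharges=1
Acc 3: bank1 row2 -> MISS (open row2); precharges=1
Acc 4: bank0 row0 -> HIT
Acc 5: bank0 row1 -> MISS (open row1); precharges=2
Acc 6: bank1 row2 -> HIT
Acc 7: bank0 row4 -> MISS (open row4); precharges=3
Acc 8: bank1 row3 -> MISS (open row3); precharges=4
Acc 9: bank0 row1 -> MISS (open row1); precharges=5
Acc 10: bank1 row3 -> HIT
Acc 11: bank0 row0 -> MISS (open row0); precharges=6
Acc 12: bank1 row4 -> MISS (open row4); precharges=7
Acc 13: bank0 row1 -> MISS (open row1); precharges=8
Acc 14: bank1 row0 -> MISS (open row0); precharges=9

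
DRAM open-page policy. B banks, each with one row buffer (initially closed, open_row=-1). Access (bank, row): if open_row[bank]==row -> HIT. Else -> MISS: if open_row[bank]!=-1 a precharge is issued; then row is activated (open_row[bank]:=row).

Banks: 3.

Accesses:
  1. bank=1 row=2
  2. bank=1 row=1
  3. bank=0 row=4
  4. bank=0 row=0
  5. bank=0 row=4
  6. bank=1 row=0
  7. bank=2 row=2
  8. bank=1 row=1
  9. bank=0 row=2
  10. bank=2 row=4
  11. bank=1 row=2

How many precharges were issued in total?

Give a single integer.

Acc 1: bank1 row2 -> MISS (open row2); precharges=0
Acc 2: bank1 row1 -> MISS (open row1); precharges=1
Acc 3: bank0 row4 -> MISS (open row4); precharges=1
Acc 4: bank0 row0 -> MISS (open row0); precharges=2
Acc 5: bank0 row4 -> MISS (open row4); precharges=3
Acc 6: bank1 row0 -> MISS (open row0); precharges=4
Acc 7: bank2 row2 -> MISS (open row2); precharges=4
Acc 8: bank1 row1 -> MISS (open row1); precharges=5
Acc 9: bank0 row2 -> MISS (open row2); precharges=6
Acc 10: bank2 row4 -> MISS (open row4); precharges=7
Acc 11: bank1 row2 -> MISS (open row2); precharges=8

Answer: 8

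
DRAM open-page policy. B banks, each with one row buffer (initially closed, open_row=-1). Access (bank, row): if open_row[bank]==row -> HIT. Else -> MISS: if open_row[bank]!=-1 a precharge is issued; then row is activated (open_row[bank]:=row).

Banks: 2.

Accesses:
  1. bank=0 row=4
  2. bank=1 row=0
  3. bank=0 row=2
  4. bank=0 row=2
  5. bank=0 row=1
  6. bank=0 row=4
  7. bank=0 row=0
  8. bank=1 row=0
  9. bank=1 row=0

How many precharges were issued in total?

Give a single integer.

Answer: 4

Derivation:
Acc 1: bank0 row4 -> MISS (open row4); precharges=0
Acc 2: bank1 row0 -> MISS (open row0); precharges=0
Acc 3: bank0 row2 -> MISS (open row2); precharges=1
Acc 4: bank0 row2 -> HIT
Acc 5: bank0 row1 -> MISS (open row1); precharges=2
Acc 6: bank0 row4 -> MISS (open row4); precharges=3
Acc 7: bank0 row0 -> MISS (open row0); precharges=4
Acc 8: bank1 row0 -> HIT
Acc 9: bank1 row0 -> HIT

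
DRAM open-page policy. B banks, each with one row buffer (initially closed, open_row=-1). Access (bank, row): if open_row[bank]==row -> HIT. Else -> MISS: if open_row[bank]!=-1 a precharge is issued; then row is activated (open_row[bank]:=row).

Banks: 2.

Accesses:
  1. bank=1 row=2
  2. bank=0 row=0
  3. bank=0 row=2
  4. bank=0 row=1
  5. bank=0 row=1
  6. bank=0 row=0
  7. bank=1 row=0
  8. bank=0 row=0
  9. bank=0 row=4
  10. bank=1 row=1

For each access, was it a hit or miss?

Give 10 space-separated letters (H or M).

Acc 1: bank1 row2 -> MISS (open row2); precharges=0
Acc 2: bank0 row0 -> MISS (open row0); precharges=0
Acc 3: bank0 row2 -> MISS (open row2); precharges=1
Acc 4: bank0 row1 -> MISS (open row1); precharges=2
Acc 5: bank0 row1 -> HIT
Acc 6: bank0 row0 -> MISS (open row0); precharges=3
Acc 7: bank1 row0 -> MISS (open row0); precharges=4
Acc 8: bank0 row0 -> HIT
Acc 9: bank0 row4 -> MISS (open row4); precharges=5
Acc 10: bank1 row1 -> MISS (open row1); precharges=6

Answer: M M M M H M M H M M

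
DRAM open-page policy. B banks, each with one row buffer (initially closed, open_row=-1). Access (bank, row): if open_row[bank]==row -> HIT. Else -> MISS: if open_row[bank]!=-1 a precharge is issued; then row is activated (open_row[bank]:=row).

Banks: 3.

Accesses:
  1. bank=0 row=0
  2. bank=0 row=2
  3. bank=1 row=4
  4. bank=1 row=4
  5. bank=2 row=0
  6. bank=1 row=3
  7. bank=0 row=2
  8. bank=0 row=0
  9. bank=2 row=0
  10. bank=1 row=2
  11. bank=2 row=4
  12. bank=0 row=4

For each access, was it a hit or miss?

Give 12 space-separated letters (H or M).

Answer: M M M H M M H M H M M M

Derivation:
Acc 1: bank0 row0 -> MISS (open row0); precharges=0
Acc 2: bank0 row2 -> MISS (open row2); precharges=1
Acc 3: bank1 row4 -> MISS (open row4); precharges=1
Acc 4: bank1 row4 -> HIT
Acc 5: bank2 row0 -> MISS (open row0); precharges=1
Acc 6: bank1 row3 -> MISS (open row3); precharges=2
Acc 7: bank0 row2 -> HIT
Acc 8: bank0 row0 -> MISS (open row0); precharges=3
Acc 9: bank2 row0 -> HIT
Acc 10: bank1 row2 -> MISS (open row2); precharges=4
Acc 11: bank2 row4 -> MISS (open row4); precharges=5
Acc 12: bank0 row4 -> MISS (open row4); precharges=6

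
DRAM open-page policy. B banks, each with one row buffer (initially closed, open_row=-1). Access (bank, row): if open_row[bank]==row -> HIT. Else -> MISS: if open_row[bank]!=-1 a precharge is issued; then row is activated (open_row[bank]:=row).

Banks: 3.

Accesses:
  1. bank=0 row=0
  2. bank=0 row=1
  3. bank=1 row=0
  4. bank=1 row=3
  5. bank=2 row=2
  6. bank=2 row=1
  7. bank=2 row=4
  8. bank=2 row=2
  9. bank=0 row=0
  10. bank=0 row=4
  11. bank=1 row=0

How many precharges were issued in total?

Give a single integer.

Answer: 8

Derivation:
Acc 1: bank0 row0 -> MISS (open row0); precharges=0
Acc 2: bank0 row1 -> MISS (open row1); precharges=1
Acc 3: bank1 row0 -> MISS (open row0); precharges=1
Acc 4: bank1 row3 -> MISS (open row3); precharges=2
Acc 5: bank2 row2 -> MISS (open row2); precharges=2
Acc 6: bank2 row1 -> MISS (open row1); precharges=3
Acc 7: bank2 row4 -> MISS (open row4); precharges=4
Acc 8: bank2 row2 -> MISS (open row2); precharges=5
Acc 9: bank0 row0 -> MISS (open row0); precharges=6
Acc 10: bank0 row4 -> MISS (open row4); precharges=7
Acc 11: bank1 row0 -> MISS (open row0); precharges=8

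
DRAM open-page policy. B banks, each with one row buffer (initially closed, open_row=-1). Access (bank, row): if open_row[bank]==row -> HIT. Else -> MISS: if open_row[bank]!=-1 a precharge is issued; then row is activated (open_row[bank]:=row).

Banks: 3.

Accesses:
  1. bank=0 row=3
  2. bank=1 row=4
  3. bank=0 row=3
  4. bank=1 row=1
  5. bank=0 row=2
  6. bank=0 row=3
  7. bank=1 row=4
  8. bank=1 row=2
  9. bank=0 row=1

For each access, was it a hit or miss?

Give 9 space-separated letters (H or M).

Answer: M M H M M M M M M

Derivation:
Acc 1: bank0 row3 -> MISS (open row3); precharges=0
Acc 2: bank1 row4 -> MISS (open row4); precharges=0
Acc 3: bank0 row3 -> HIT
Acc 4: bank1 row1 -> MISS (open row1); precharges=1
Acc 5: bank0 row2 -> MISS (open row2); precharges=2
Acc 6: bank0 row3 -> MISS (open row3); precharges=3
Acc 7: bank1 row4 -> MISS (open row4); precharges=4
Acc 8: bank1 row2 -> MISS (open row2); precharges=5
Acc 9: bank0 row1 -> MISS (open row1); precharges=6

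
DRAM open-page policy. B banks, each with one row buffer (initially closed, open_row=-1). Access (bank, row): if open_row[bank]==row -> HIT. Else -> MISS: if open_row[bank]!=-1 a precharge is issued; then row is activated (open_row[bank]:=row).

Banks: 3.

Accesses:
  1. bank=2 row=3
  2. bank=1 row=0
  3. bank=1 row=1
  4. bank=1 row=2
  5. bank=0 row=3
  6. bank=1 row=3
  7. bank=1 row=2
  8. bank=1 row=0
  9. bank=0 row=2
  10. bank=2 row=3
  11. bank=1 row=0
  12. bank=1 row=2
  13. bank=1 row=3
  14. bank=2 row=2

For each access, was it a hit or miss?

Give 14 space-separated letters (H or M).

Acc 1: bank2 row3 -> MISS (open row3); precharges=0
Acc 2: bank1 row0 -> MISS (open row0); precharges=0
Acc 3: bank1 row1 -> MISS (open row1); precharges=1
Acc 4: bank1 row2 -> MISS (open row2); precharges=2
Acc 5: bank0 row3 -> MISS (open row3); precharges=2
Acc 6: bank1 row3 -> MISS (open row3); precharges=3
Acc 7: bank1 row2 -> MISS (open row2); precharges=4
Acc 8: bank1 row0 -> MISS (open row0); precharges=5
Acc 9: bank0 row2 -> MISS (open row2); precharges=6
Acc 10: bank2 row3 -> HIT
Acc 11: bank1 row0 -> HIT
Acc 12: bank1 row2 -> MISS (open row2); precharges=7
Acc 13: bank1 row3 -> MISS (open row3); precharges=8
Acc 14: bank2 row2 -> MISS (open row2); precharges=9

Answer: M M M M M M M M M H H M M M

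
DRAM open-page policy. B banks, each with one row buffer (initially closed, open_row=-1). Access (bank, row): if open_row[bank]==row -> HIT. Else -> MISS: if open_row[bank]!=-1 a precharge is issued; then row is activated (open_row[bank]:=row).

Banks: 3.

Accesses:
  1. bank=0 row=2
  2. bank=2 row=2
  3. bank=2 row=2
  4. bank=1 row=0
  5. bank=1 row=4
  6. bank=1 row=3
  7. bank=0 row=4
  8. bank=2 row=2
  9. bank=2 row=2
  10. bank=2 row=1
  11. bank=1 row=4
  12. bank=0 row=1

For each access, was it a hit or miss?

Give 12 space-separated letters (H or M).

Answer: M M H M M M M H H M M M

Derivation:
Acc 1: bank0 row2 -> MISS (open row2); precharges=0
Acc 2: bank2 row2 -> MISS (open row2); precharges=0
Acc 3: bank2 row2 -> HIT
Acc 4: bank1 row0 -> MISS (open row0); precharges=0
Acc 5: bank1 row4 -> MISS (open row4); precharges=1
Acc 6: bank1 row3 -> MISS (open row3); precharges=2
Acc 7: bank0 row4 -> MISS (open row4); precharges=3
Acc 8: bank2 row2 -> HIT
Acc 9: bank2 row2 -> HIT
Acc 10: bank2 row1 -> MISS (open row1); precharges=4
Acc 11: bank1 row4 -> MISS (open row4); precharges=5
Acc 12: bank0 row1 -> MISS (open row1); precharges=6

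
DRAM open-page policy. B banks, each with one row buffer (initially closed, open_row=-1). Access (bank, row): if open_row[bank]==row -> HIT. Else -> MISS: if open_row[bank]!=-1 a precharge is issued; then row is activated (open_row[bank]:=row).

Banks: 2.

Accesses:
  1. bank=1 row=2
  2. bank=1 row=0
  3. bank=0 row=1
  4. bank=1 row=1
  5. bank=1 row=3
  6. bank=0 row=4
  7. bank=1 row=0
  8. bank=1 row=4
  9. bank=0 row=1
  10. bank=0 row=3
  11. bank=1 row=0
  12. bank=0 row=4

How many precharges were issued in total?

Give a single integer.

Acc 1: bank1 row2 -> MISS (open row2); precharges=0
Acc 2: bank1 row0 -> MISS (open row0); precharges=1
Acc 3: bank0 row1 -> MISS (open row1); precharges=1
Acc 4: bank1 row1 -> MISS (open row1); precharges=2
Acc 5: bank1 row3 -> MISS (open row3); precharges=3
Acc 6: bank0 row4 -> MISS (open row4); precharges=4
Acc 7: bank1 row0 -> MISS (open row0); precharges=5
Acc 8: bank1 row4 -> MISS (open row4); precharges=6
Acc 9: bank0 row1 -> MISS (open row1); precharges=7
Acc 10: bank0 row3 -> MISS (open row3); precharges=8
Acc 11: bank1 row0 -> MISS (open row0); precharges=9
Acc 12: bank0 row4 -> MISS (open row4); precharges=10

Answer: 10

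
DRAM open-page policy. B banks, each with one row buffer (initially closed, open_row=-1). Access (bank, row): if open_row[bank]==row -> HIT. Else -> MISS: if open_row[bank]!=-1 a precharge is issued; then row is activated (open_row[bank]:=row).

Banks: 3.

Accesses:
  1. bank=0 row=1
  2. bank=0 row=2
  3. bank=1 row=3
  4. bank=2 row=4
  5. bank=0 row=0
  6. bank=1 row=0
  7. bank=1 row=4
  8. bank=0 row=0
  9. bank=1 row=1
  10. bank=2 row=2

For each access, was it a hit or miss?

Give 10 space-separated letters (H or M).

Acc 1: bank0 row1 -> MISS (open row1); precharges=0
Acc 2: bank0 row2 -> MISS (open row2); precharges=1
Acc 3: bank1 row3 -> MISS (open row3); precharges=1
Acc 4: bank2 row4 -> MISS (open row4); precharges=1
Acc 5: bank0 row0 -> MISS (open row0); precharges=2
Acc 6: bank1 row0 -> MISS (open row0); precharges=3
Acc 7: bank1 row4 -> MISS (open row4); precharges=4
Acc 8: bank0 row0 -> HIT
Acc 9: bank1 row1 -> MISS (open row1); precharges=5
Acc 10: bank2 row2 -> MISS (open row2); precharges=6

Answer: M M M M M M M H M M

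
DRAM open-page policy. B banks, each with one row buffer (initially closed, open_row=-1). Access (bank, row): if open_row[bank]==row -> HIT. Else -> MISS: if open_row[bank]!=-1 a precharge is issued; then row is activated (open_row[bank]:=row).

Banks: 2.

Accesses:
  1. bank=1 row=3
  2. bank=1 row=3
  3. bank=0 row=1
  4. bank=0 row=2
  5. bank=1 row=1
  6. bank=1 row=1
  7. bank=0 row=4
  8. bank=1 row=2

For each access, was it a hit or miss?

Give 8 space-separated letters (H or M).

Acc 1: bank1 row3 -> MISS (open row3); precharges=0
Acc 2: bank1 row3 -> HIT
Acc 3: bank0 row1 -> MISS (open row1); precharges=0
Acc 4: bank0 row2 -> MISS (open row2); precharges=1
Acc 5: bank1 row1 -> MISS (open row1); precharges=2
Acc 6: bank1 row1 -> HIT
Acc 7: bank0 row4 -> MISS (open row4); precharges=3
Acc 8: bank1 row2 -> MISS (open row2); precharges=4

Answer: M H M M M H M M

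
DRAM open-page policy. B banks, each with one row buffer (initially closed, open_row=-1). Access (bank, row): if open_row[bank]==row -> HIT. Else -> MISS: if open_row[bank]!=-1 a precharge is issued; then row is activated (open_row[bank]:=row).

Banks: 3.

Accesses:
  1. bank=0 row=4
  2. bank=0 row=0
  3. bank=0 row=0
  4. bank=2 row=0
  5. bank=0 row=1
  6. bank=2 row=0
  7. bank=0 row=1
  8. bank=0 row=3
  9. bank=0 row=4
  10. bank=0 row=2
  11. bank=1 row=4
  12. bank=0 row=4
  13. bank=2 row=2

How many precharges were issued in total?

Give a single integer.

Answer: 7

Derivation:
Acc 1: bank0 row4 -> MISS (open row4); precharges=0
Acc 2: bank0 row0 -> MISS (open row0); precharges=1
Acc 3: bank0 row0 -> HIT
Acc 4: bank2 row0 -> MISS (open row0); precharges=1
Acc 5: bank0 row1 -> MISS (open row1); precharges=2
Acc 6: bank2 row0 -> HIT
Acc 7: bank0 row1 -> HIT
Acc 8: bank0 row3 -> MISS (open row3); precharges=3
Acc 9: bank0 row4 -> MISS (open row4); precharges=4
Acc 10: bank0 row2 -> MISS (open row2); precharges=5
Acc 11: bank1 row4 -> MISS (open row4); precharges=5
Acc 12: bank0 row4 -> MISS (open row4); precharges=6
Acc 13: bank2 row2 -> MISS (open row2); precharges=7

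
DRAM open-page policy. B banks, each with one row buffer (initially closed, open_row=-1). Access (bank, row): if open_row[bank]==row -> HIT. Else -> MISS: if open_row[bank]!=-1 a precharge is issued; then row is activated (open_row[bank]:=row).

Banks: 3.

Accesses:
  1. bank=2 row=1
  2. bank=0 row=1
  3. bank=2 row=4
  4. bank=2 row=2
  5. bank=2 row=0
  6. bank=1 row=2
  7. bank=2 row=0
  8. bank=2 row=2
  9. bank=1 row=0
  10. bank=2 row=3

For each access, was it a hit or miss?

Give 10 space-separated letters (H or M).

Answer: M M M M M M H M M M

Derivation:
Acc 1: bank2 row1 -> MISS (open row1); precharges=0
Acc 2: bank0 row1 -> MISS (open row1); precharges=0
Acc 3: bank2 row4 -> MISS (open row4); precharges=1
Acc 4: bank2 row2 -> MISS (open row2); precharges=2
Acc 5: bank2 row0 -> MISS (open row0); precharges=3
Acc 6: bank1 row2 -> MISS (open row2); precharges=3
Acc 7: bank2 row0 -> HIT
Acc 8: bank2 row2 -> MISS (open row2); precharges=4
Acc 9: bank1 row0 -> MISS (open row0); precharges=5
Acc 10: bank2 row3 -> MISS (open row3); precharges=6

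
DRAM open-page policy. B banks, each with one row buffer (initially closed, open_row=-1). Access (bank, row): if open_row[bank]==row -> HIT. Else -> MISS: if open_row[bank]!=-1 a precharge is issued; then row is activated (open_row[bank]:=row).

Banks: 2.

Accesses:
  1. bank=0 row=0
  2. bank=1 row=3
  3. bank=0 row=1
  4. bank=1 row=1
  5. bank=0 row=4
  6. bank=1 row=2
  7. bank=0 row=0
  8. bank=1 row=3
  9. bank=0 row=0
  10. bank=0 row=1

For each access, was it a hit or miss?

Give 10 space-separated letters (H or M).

Answer: M M M M M M M M H M

Derivation:
Acc 1: bank0 row0 -> MISS (open row0); precharges=0
Acc 2: bank1 row3 -> MISS (open row3); precharges=0
Acc 3: bank0 row1 -> MISS (open row1); precharges=1
Acc 4: bank1 row1 -> MISS (open row1); precharges=2
Acc 5: bank0 row4 -> MISS (open row4); precharges=3
Acc 6: bank1 row2 -> MISS (open row2); precharges=4
Acc 7: bank0 row0 -> MISS (open row0); precharges=5
Acc 8: bank1 row3 -> MISS (open row3); precharges=6
Acc 9: bank0 row0 -> HIT
Acc 10: bank0 row1 -> MISS (open row1); precharges=7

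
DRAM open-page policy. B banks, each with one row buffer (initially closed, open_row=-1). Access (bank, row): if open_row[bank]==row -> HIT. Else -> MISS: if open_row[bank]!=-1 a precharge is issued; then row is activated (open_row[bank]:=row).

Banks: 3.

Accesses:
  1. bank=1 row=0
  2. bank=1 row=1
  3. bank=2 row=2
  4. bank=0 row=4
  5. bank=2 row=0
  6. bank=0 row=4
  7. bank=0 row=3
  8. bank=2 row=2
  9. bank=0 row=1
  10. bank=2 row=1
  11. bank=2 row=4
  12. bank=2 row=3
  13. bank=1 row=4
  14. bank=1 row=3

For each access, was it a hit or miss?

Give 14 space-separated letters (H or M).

Acc 1: bank1 row0 -> MISS (open row0); precharges=0
Acc 2: bank1 row1 -> MISS (open row1); precharges=1
Acc 3: bank2 row2 -> MISS (open row2); precharges=1
Acc 4: bank0 row4 -> MISS (open row4); precharges=1
Acc 5: bank2 row0 -> MISS (open row0); precharges=2
Acc 6: bank0 row4 -> HIT
Acc 7: bank0 row3 -> MISS (open row3); precharges=3
Acc 8: bank2 row2 -> MISS (open row2); precharges=4
Acc 9: bank0 row1 -> MISS (open row1); precharges=5
Acc 10: bank2 row1 -> MISS (open row1); precharges=6
Acc 11: bank2 row4 -> MISS (open row4); precharges=7
Acc 12: bank2 row3 -> MISS (open row3); precharges=8
Acc 13: bank1 row4 -> MISS (open row4); precharges=9
Acc 14: bank1 row3 -> MISS (open row3); precharges=10

Answer: M M M M M H M M M M M M M M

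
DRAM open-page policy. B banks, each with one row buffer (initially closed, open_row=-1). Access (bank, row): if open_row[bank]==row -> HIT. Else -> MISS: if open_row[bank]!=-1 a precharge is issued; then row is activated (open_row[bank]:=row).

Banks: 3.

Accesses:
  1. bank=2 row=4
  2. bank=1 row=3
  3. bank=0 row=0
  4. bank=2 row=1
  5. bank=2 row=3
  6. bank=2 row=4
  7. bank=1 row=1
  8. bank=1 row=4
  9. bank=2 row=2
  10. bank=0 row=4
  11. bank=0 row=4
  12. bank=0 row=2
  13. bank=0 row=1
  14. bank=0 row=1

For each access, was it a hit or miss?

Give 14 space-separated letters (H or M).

Answer: M M M M M M M M M M H M M H

Derivation:
Acc 1: bank2 row4 -> MISS (open row4); precharges=0
Acc 2: bank1 row3 -> MISS (open row3); precharges=0
Acc 3: bank0 row0 -> MISS (open row0); precharges=0
Acc 4: bank2 row1 -> MISS (open row1); precharges=1
Acc 5: bank2 row3 -> MISS (open row3); precharges=2
Acc 6: bank2 row4 -> MISS (open row4); precharges=3
Acc 7: bank1 row1 -> MISS (open row1); precharges=4
Acc 8: bank1 row4 -> MISS (open row4); precharges=5
Acc 9: bank2 row2 -> MISS (open row2); precharges=6
Acc 10: bank0 row4 -> MISS (open row4); precharges=7
Acc 11: bank0 row4 -> HIT
Acc 12: bank0 row2 -> MISS (open row2); precharges=8
Acc 13: bank0 row1 -> MISS (open row1); precharges=9
Acc 14: bank0 row1 -> HIT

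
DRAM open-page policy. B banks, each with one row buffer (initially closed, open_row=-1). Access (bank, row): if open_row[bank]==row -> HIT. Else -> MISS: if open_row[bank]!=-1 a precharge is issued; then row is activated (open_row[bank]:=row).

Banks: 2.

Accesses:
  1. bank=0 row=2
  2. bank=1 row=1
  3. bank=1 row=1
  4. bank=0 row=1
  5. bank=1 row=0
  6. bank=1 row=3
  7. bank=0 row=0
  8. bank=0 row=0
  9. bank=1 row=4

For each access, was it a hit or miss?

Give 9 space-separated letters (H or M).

Answer: M M H M M M M H M

Derivation:
Acc 1: bank0 row2 -> MISS (open row2); precharges=0
Acc 2: bank1 row1 -> MISS (open row1); precharges=0
Acc 3: bank1 row1 -> HIT
Acc 4: bank0 row1 -> MISS (open row1); precharges=1
Acc 5: bank1 row0 -> MISS (open row0); precharges=2
Acc 6: bank1 row3 -> MISS (open row3); precharges=3
Acc 7: bank0 row0 -> MISS (open row0); precharges=4
Acc 8: bank0 row0 -> HIT
Acc 9: bank1 row4 -> MISS (open row4); precharges=5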